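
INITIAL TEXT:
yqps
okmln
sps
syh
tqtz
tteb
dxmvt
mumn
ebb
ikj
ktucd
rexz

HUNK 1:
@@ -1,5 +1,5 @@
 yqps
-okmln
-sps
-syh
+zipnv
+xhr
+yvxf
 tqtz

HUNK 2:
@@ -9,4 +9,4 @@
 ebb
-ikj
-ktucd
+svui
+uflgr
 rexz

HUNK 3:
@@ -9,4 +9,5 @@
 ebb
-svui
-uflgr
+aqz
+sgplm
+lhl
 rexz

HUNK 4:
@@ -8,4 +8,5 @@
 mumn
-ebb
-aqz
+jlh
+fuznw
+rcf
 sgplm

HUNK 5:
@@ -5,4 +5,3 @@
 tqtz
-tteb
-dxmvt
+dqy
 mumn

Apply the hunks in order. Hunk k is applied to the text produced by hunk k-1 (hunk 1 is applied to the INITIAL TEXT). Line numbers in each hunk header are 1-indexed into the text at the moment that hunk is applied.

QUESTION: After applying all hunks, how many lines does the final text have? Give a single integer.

Answer: 13

Derivation:
Hunk 1: at line 1 remove [okmln,sps,syh] add [zipnv,xhr,yvxf] -> 12 lines: yqps zipnv xhr yvxf tqtz tteb dxmvt mumn ebb ikj ktucd rexz
Hunk 2: at line 9 remove [ikj,ktucd] add [svui,uflgr] -> 12 lines: yqps zipnv xhr yvxf tqtz tteb dxmvt mumn ebb svui uflgr rexz
Hunk 3: at line 9 remove [svui,uflgr] add [aqz,sgplm,lhl] -> 13 lines: yqps zipnv xhr yvxf tqtz tteb dxmvt mumn ebb aqz sgplm lhl rexz
Hunk 4: at line 8 remove [ebb,aqz] add [jlh,fuznw,rcf] -> 14 lines: yqps zipnv xhr yvxf tqtz tteb dxmvt mumn jlh fuznw rcf sgplm lhl rexz
Hunk 5: at line 5 remove [tteb,dxmvt] add [dqy] -> 13 lines: yqps zipnv xhr yvxf tqtz dqy mumn jlh fuznw rcf sgplm lhl rexz
Final line count: 13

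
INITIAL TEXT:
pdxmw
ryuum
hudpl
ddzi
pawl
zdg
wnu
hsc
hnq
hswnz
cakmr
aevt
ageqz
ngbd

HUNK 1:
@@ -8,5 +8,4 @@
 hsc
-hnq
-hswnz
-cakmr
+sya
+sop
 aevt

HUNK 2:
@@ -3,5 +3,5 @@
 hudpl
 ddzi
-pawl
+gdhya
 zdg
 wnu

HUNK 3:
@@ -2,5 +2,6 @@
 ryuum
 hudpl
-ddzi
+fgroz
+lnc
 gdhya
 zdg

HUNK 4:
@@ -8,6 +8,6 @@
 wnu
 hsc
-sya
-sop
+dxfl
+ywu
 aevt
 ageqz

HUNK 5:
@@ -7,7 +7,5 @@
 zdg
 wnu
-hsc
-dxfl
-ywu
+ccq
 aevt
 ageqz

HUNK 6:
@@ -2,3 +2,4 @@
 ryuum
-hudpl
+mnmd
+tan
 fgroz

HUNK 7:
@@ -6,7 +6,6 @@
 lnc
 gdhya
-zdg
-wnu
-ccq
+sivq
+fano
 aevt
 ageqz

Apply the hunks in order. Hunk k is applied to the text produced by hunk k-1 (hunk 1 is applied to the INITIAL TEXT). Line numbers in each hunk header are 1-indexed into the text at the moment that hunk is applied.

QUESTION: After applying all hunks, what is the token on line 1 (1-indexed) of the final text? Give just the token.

Answer: pdxmw

Derivation:
Hunk 1: at line 8 remove [hnq,hswnz,cakmr] add [sya,sop] -> 13 lines: pdxmw ryuum hudpl ddzi pawl zdg wnu hsc sya sop aevt ageqz ngbd
Hunk 2: at line 3 remove [pawl] add [gdhya] -> 13 lines: pdxmw ryuum hudpl ddzi gdhya zdg wnu hsc sya sop aevt ageqz ngbd
Hunk 3: at line 2 remove [ddzi] add [fgroz,lnc] -> 14 lines: pdxmw ryuum hudpl fgroz lnc gdhya zdg wnu hsc sya sop aevt ageqz ngbd
Hunk 4: at line 8 remove [sya,sop] add [dxfl,ywu] -> 14 lines: pdxmw ryuum hudpl fgroz lnc gdhya zdg wnu hsc dxfl ywu aevt ageqz ngbd
Hunk 5: at line 7 remove [hsc,dxfl,ywu] add [ccq] -> 12 lines: pdxmw ryuum hudpl fgroz lnc gdhya zdg wnu ccq aevt ageqz ngbd
Hunk 6: at line 2 remove [hudpl] add [mnmd,tan] -> 13 lines: pdxmw ryuum mnmd tan fgroz lnc gdhya zdg wnu ccq aevt ageqz ngbd
Hunk 7: at line 6 remove [zdg,wnu,ccq] add [sivq,fano] -> 12 lines: pdxmw ryuum mnmd tan fgroz lnc gdhya sivq fano aevt ageqz ngbd
Final line 1: pdxmw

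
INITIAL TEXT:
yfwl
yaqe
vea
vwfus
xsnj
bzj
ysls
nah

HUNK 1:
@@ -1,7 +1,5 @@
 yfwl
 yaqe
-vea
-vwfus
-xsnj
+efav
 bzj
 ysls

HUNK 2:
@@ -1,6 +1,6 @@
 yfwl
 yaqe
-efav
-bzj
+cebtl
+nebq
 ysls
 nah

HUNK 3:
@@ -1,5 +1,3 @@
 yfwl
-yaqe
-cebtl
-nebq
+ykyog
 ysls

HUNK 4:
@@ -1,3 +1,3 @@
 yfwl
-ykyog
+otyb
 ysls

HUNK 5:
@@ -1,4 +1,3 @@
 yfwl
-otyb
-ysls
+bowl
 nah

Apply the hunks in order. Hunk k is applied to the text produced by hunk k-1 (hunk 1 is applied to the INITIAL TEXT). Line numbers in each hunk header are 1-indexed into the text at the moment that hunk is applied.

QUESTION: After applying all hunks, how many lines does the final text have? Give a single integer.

Hunk 1: at line 1 remove [vea,vwfus,xsnj] add [efav] -> 6 lines: yfwl yaqe efav bzj ysls nah
Hunk 2: at line 1 remove [efav,bzj] add [cebtl,nebq] -> 6 lines: yfwl yaqe cebtl nebq ysls nah
Hunk 3: at line 1 remove [yaqe,cebtl,nebq] add [ykyog] -> 4 lines: yfwl ykyog ysls nah
Hunk 4: at line 1 remove [ykyog] add [otyb] -> 4 lines: yfwl otyb ysls nah
Hunk 5: at line 1 remove [otyb,ysls] add [bowl] -> 3 lines: yfwl bowl nah
Final line count: 3

Answer: 3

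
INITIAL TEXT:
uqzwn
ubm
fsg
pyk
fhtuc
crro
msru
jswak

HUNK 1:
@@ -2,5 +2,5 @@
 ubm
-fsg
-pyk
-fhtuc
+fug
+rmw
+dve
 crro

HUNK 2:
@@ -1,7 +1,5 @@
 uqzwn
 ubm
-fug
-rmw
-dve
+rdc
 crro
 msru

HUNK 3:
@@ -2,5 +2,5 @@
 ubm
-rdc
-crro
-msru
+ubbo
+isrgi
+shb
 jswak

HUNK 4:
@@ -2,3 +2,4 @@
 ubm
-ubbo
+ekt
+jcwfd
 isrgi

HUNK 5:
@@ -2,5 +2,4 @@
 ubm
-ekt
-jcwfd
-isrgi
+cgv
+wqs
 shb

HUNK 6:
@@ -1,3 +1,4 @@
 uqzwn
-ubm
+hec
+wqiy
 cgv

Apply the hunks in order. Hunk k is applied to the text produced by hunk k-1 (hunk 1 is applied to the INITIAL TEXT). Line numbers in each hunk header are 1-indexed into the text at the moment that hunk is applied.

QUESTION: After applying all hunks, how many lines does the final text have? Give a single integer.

Answer: 7

Derivation:
Hunk 1: at line 2 remove [fsg,pyk,fhtuc] add [fug,rmw,dve] -> 8 lines: uqzwn ubm fug rmw dve crro msru jswak
Hunk 2: at line 1 remove [fug,rmw,dve] add [rdc] -> 6 lines: uqzwn ubm rdc crro msru jswak
Hunk 3: at line 2 remove [rdc,crro,msru] add [ubbo,isrgi,shb] -> 6 lines: uqzwn ubm ubbo isrgi shb jswak
Hunk 4: at line 2 remove [ubbo] add [ekt,jcwfd] -> 7 lines: uqzwn ubm ekt jcwfd isrgi shb jswak
Hunk 5: at line 2 remove [ekt,jcwfd,isrgi] add [cgv,wqs] -> 6 lines: uqzwn ubm cgv wqs shb jswak
Hunk 6: at line 1 remove [ubm] add [hec,wqiy] -> 7 lines: uqzwn hec wqiy cgv wqs shb jswak
Final line count: 7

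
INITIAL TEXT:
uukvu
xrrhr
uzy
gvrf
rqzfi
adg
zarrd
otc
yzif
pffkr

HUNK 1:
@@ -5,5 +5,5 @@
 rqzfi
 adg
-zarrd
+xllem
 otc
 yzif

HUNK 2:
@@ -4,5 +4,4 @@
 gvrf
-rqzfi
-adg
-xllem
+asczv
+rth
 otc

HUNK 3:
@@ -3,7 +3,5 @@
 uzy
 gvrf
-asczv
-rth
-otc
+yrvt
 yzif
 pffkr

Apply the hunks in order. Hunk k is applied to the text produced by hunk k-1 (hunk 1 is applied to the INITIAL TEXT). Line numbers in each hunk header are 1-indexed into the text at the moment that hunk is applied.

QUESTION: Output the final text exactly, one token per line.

Hunk 1: at line 5 remove [zarrd] add [xllem] -> 10 lines: uukvu xrrhr uzy gvrf rqzfi adg xllem otc yzif pffkr
Hunk 2: at line 4 remove [rqzfi,adg,xllem] add [asczv,rth] -> 9 lines: uukvu xrrhr uzy gvrf asczv rth otc yzif pffkr
Hunk 3: at line 3 remove [asczv,rth,otc] add [yrvt] -> 7 lines: uukvu xrrhr uzy gvrf yrvt yzif pffkr

Answer: uukvu
xrrhr
uzy
gvrf
yrvt
yzif
pffkr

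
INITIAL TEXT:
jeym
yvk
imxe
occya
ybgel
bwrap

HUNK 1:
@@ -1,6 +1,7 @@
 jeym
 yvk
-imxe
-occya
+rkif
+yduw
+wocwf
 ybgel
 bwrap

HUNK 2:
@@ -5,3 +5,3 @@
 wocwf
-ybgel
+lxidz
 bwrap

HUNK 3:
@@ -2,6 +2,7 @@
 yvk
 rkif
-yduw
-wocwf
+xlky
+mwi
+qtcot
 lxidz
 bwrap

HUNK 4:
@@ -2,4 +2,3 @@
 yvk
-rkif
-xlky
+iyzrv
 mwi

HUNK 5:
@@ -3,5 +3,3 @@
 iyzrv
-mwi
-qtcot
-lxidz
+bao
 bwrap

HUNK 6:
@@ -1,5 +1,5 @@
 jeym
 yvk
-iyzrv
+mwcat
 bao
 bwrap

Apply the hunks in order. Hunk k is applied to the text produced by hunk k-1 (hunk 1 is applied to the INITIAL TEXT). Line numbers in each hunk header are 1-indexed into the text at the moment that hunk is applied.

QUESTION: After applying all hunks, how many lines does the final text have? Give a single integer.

Answer: 5

Derivation:
Hunk 1: at line 1 remove [imxe,occya] add [rkif,yduw,wocwf] -> 7 lines: jeym yvk rkif yduw wocwf ybgel bwrap
Hunk 2: at line 5 remove [ybgel] add [lxidz] -> 7 lines: jeym yvk rkif yduw wocwf lxidz bwrap
Hunk 3: at line 2 remove [yduw,wocwf] add [xlky,mwi,qtcot] -> 8 lines: jeym yvk rkif xlky mwi qtcot lxidz bwrap
Hunk 4: at line 2 remove [rkif,xlky] add [iyzrv] -> 7 lines: jeym yvk iyzrv mwi qtcot lxidz bwrap
Hunk 5: at line 3 remove [mwi,qtcot,lxidz] add [bao] -> 5 lines: jeym yvk iyzrv bao bwrap
Hunk 6: at line 1 remove [iyzrv] add [mwcat] -> 5 lines: jeym yvk mwcat bao bwrap
Final line count: 5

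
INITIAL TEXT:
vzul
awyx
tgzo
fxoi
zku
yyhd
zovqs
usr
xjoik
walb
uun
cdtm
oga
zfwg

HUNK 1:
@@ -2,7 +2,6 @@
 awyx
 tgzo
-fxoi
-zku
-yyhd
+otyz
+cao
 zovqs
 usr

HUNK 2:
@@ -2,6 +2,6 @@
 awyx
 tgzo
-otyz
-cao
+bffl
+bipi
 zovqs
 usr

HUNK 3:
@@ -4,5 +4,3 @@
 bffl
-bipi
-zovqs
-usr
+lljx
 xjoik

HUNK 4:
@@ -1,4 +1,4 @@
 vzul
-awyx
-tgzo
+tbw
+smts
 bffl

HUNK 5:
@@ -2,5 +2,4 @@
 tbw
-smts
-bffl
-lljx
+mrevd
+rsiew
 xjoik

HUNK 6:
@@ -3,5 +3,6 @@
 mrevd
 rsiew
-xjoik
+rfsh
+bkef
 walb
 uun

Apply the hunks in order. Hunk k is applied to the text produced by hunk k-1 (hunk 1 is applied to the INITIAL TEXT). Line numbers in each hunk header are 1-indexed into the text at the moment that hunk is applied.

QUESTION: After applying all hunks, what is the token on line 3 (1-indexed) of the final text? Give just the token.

Hunk 1: at line 2 remove [fxoi,zku,yyhd] add [otyz,cao] -> 13 lines: vzul awyx tgzo otyz cao zovqs usr xjoik walb uun cdtm oga zfwg
Hunk 2: at line 2 remove [otyz,cao] add [bffl,bipi] -> 13 lines: vzul awyx tgzo bffl bipi zovqs usr xjoik walb uun cdtm oga zfwg
Hunk 3: at line 4 remove [bipi,zovqs,usr] add [lljx] -> 11 lines: vzul awyx tgzo bffl lljx xjoik walb uun cdtm oga zfwg
Hunk 4: at line 1 remove [awyx,tgzo] add [tbw,smts] -> 11 lines: vzul tbw smts bffl lljx xjoik walb uun cdtm oga zfwg
Hunk 5: at line 2 remove [smts,bffl,lljx] add [mrevd,rsiew] -> 10 lines: vzul tbw mrevd rsiew xjoik walb uun cdtm oga zfwg
Hunk 6: at line 3 remove [xjoik] add [rfsh,bkef] -> 11 lines: vzul tbw mrevd rsiew rfsh bkef walb uun cdtm oga zfwg
Final line 3: mrevd

Answer: mrevd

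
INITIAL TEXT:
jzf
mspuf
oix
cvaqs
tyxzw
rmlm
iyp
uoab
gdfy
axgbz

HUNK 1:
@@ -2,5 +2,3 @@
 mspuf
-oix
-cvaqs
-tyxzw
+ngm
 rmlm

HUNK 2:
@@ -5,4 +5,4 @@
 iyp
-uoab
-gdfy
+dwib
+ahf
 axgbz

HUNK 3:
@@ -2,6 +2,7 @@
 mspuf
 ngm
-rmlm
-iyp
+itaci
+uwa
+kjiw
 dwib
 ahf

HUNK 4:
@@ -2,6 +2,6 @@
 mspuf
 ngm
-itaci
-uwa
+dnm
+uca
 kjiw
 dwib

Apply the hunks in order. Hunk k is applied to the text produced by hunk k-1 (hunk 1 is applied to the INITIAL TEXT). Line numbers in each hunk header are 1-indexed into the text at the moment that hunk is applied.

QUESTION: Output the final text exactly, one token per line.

Answer: jzf
mspuf
ngm
dnm
uca
kjiw
dwib
ahf
axgbz

Derivation:
Hunk 1: at line 2 remove [oix,cvaqs,tyxzw] add [ngm] -> 8 lines: jzf mspuf ngm rmlm iyp uoab gdfy axgbz
Hunk 2: at line 5 remove [uoab,gdfy] add [dwib,ahf] -> 8 lines: jzf mspuf ngm rmlm iyp dwib ahf axgbz
Hunk 3: at line 2 remove [rmlm,iyp] add [itaci,uwa,kjiw] -> 9 lines: jzf mspuf ngm itaci uwa kjiw dwib ahf axgbz
Hunk 4: at line 2 remove [itaci,uwa] add [dnm,uca] -> 9 lines: jzf mspuf ngm dnm uca kjiw dwib ahf axgbz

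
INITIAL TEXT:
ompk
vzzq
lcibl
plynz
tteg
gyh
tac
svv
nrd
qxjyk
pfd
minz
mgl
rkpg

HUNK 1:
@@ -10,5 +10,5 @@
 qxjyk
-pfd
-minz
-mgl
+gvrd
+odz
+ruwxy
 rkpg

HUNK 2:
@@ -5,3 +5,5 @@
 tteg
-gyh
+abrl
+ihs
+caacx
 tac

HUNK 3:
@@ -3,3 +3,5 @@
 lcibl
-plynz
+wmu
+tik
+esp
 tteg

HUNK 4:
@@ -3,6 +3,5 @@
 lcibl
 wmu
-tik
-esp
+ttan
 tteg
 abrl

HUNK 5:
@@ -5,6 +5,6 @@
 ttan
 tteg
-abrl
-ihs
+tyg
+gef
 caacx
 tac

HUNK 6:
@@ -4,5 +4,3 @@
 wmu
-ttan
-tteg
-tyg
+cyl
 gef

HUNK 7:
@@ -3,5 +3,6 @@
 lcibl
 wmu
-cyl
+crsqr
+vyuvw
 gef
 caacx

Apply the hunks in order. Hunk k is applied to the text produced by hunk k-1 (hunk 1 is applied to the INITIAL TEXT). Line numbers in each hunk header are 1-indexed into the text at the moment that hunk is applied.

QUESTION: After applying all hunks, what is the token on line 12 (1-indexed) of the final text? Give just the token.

Hunk 1: at line 10 remove [pfd,minz,mgl] add [gvrd,odz,ruwxy] -> 14 lines: ompk vzzq lcibl plynz tteg gyh tac svv nrd qxjyk gvrd odz ruwxy rkpg
Hunk 2: at line 5 remove [gyh] add [abrl,ihs,caacx] -> 16 lines: ompk vzzq lcibl plynz tteg abrl ihs caacx tac svv nrd qxjyk gvrd odz ruwxy rkpg
Hunk 3: at line 3 remove [plynz] add [wmu,tik,esp] -> 18 lines: ompk vzzq lcibl wmu tik esp tteg abrl ihs caacx tac svv nrd qxjyk gvrd odz ruwxy rkpg
Hunk 4: at line 3 remove [tik,esp] add [ttan] -> 17 lines: ompk vzzq lcibl wmu ttan tteg abrl ihs caacx tac svv nrd qxjyk gvrd odz ruwxy rkpg
Hunk 5: at line 5 remove [abrl,ihs] add [tyg,gef] -> 17 lines: ompk vzzq lcibl wmu ttan tteg tyg gef caacx tac svv nrd qxjyk gvrd odz ruwxy rkpg
Hunk 6: at line 4 remove [ttan,tteg,tyg] add [cyl] -> 15 lines: ompk vzzq lcibl wmu cyl gef caacx tac svv nrd qxjyk gvrd odz ruwxy rkpg
Hunk 7: at line 3 remove [cyl] add [crsqr,vyuvw] -> 16 lines: ompk vzzq lcibl wmu crsqr vyuvw gef caacx tac svv nrd qxjyk gvrd odz ruwxy rkpg
Final line 12: qxjyk

Answer: qxjyk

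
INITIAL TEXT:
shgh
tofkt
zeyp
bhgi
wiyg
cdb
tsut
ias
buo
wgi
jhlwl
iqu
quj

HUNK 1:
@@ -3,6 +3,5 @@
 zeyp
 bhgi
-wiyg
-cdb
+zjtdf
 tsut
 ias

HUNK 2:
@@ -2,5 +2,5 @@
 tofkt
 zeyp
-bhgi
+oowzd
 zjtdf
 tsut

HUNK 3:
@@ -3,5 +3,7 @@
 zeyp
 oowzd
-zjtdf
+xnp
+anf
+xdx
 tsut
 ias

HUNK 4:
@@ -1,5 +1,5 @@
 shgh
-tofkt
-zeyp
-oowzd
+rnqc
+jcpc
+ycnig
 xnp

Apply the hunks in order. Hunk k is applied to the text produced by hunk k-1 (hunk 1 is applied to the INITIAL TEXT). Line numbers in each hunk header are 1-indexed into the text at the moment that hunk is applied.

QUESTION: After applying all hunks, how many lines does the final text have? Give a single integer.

Hunk 1: at line 3 remove [wiyg,cdb] add [zjtdf] -> 12 lines: shgh tofkt zeyp bhgi zjtdf tsut ias buo wgi jhlwl iqu quj
Hunk 2: at line 2 remove [bhgi] add [oowzd] -> 12 lines: shgh tofkt zeyp oowzd zjtdf tsut ias buo wgi jhlwl iqu quj
Hunk 3: at line 3 remove [zjtdf] add [xnp,anf,xdx] -> 14 lines: shgh tofkt zeyp oowzd xnp anf xdx tsut ias buo wgi jhlwl iqu quj
Hunk 4: at line 1 remove [tofkt,zeyp,oowzd] add [rnqc,jcpc,ycnig] -> 14 lines: shgh rnqc jcpc ycnig xnp anf xdx tsut ias buo wgi jhlwl iqu quj
Final line count: 14

Answer: 14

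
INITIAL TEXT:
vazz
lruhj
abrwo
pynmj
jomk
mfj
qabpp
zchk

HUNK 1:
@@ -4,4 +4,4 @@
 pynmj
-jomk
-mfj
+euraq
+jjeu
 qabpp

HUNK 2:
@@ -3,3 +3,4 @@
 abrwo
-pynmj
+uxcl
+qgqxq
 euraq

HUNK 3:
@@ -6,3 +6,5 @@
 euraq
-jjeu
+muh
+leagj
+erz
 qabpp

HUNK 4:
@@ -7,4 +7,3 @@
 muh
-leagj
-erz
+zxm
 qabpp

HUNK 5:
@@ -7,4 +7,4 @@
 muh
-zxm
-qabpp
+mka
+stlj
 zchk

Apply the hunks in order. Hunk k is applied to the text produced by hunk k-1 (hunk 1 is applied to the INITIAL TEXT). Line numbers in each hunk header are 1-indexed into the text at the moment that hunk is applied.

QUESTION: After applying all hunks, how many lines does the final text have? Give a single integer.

Hunk 1: at line 4 remove [jomk,mfj] add [euraq,jjeu] -> 8 lines: vazz lruhj abrwo pynmj euraq jjeu qabpp zchk
Hunk 2: at line 3 remove [pynmj] add [uxcl,qgqxq] -> 9 lines: vazz lruhj abrwo uxcl qgqxq euraq jjeu qabpp zchk
Hunk 3: at line 6 remove [jjeu] add [muh,leagj,erz] -> 11 lines: vazz lruhj abrwo uxcl qgqxq euraq muh leagj erz qabpp zchk
Hunk 4: at line 7 remove [leagj,erz] add [zxm] -> 10 lines: vazz lruhj abrwo uxcl qgqxq euraq muh zxm qabpp zchk
Hunk 5: at line 7 remove [zxm,qabpp] add [mka,stlj] -> 10 lines: vazz lruhj abrwo uxcl qgqxq euraq muh mka stlj zchk
Final line count: 10

Answer: 10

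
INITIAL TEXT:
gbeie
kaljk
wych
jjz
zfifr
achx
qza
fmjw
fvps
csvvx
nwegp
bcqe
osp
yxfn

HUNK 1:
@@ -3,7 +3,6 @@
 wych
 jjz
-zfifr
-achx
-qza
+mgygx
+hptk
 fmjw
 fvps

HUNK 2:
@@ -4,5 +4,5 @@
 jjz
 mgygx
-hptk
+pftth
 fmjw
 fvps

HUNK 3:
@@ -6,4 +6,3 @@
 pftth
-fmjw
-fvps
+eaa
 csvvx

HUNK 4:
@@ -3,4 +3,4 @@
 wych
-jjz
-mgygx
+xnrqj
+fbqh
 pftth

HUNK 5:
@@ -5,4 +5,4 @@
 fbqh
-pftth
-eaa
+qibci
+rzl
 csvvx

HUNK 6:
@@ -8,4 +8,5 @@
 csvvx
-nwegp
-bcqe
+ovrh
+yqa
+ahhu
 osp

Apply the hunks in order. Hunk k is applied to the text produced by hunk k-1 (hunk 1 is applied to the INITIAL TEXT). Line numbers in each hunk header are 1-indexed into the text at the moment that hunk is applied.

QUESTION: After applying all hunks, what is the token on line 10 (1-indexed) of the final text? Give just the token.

Hunk 1: at line 3 remove [zfifr,achx,qza] add [mgygx,hptk] -> 13 lines: gbeie kaljk wych jjz mgygx hptk fmjw fvps csvvx nwegp bcqe osp yxfn
Hunk 2: at line 4 remove [hptk] add [pftth] -> 13 lines: gbeie kaljk wych jjz mgygx pftth fmjw fvps csvvx nwegp bcqe osp yxfn
Hunk 3: at line 6 remove [fmjw,fvps] add [eaa] -> 12 lines: gbeie kaljk wych jjz mgygx pftth eaa csvvx nwegp bcqe osp yxfn
Hunk 4: at line 3 remove [jjz,mgygx] add [xnrqj,fbqh] -> 12 lines: gbeie kaljk wych xnrqj fbqh pftth eaa csvvx nwegp bcqe osp yxfn
Hunk 5: at line 5 remove [pftth,eaa] add [qibci,rzl] -> 12 lines: gbeie kaljk wych xnrqj fbqh qibci rzl csvvx nwegp bcqe osp yxfn
Hunk 6: at line 8 remove [nwegp,bcqe] add [ovrh,yqa,ahhu] -> 13 lines: gbeie kaljk wych xnrqj fbqh qibci rzl csvvx ovrh yqa ahhu osp yxfn
Final line 10: yqa

Answer: yqa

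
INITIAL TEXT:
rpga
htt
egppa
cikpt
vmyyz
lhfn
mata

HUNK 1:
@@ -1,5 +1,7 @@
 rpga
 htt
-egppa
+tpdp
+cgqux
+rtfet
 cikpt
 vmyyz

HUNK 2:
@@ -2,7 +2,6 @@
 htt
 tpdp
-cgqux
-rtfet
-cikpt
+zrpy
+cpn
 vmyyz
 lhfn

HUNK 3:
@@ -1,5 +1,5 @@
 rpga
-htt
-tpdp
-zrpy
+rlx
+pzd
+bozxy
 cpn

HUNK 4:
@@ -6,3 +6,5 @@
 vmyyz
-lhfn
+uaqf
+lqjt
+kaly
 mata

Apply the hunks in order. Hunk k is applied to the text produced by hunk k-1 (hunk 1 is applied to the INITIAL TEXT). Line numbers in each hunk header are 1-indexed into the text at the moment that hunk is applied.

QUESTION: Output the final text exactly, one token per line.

Answer: rpga
rlx
pzd
bozxy
cpn
vmyyz
uaqf
lqjt
kaly
mata

Derivation:
Hunk 1: at line 1 remove [egppa] add [tpdp,cgqux,rtfet] -> 9 lines: rpga htt tpdp cgqux rtfet cikpt vmyyz lhfn mata
Hunk 2: at line 2 remove [cgqux,rtfet,cikpt] add [zrpy,cpn] -> 8 lines: rpga htt tpdp zrpy cpn vmyyz lhfn mata
Hunk 3: at line 1 remove [htt,tpdp,zrpy] add [rlx,pzd,bozxy] -> 8 lines: rpga rlx pzd bozxy cpn vmyyz lhfn mata
Hunk 4: at line 6 remove [lhfn] add [uaqf,lqjt,kaly] -> 10 lines: rpga rlx pzd bozxy cpn vmyyz uaqf lqjt kaly mata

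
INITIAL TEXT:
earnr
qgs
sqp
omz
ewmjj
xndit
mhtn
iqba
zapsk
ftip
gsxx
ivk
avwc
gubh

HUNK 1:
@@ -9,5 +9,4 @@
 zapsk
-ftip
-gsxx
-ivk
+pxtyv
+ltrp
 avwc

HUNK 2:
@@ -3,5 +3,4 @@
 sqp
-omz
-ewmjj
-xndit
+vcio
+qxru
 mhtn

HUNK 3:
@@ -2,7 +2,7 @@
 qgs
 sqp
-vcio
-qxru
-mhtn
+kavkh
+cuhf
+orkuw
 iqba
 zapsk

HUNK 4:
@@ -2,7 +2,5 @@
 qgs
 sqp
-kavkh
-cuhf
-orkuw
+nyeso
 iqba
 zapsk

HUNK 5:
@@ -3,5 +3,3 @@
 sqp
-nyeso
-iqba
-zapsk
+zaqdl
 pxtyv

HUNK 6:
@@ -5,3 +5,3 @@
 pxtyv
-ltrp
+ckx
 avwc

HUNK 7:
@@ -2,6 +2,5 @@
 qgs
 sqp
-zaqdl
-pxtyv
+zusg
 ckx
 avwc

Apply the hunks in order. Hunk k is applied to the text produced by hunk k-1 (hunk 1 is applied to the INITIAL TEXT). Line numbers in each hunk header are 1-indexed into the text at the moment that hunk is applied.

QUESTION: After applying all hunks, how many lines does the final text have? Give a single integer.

Answer: 7

Derivation:
Hunk 1: at line 9 remove [ftip,gsxx,ivk] add [pxtyv,ltrp] -> 13 lines: earnr qgs sqp omz ewmjj xndit mhtn iqba zapsk pxtyv ltrp avwc gubh
Hunk 2: at line 3 remove [omz,ewmjj,xndit] add [vcio,qxru] -> 12 lines: earnr qgs sqp vcio qxru mhtn iqba zapsk pxtyv ltrp avwc gubh
Hunk 3: at line 2 remove [vcio,qxru,mhtn] add [kavkh,cuhf,orkuw] -> 12 lines: earnr qgs sqp kavkh cuhf orkuw iqba zapsk pxtyv ltrp avwc gubh
Hunk 4: at line 2 remove [kavkh,cuhf,orkuw] add [nyeso] -> 10 lines: earnr qgs sqp nyeso iqba zapsk pxtyv ltrp avwc gubh
Hunk 5: at line 3 remove [nyeso,iqba,zapsk] add [zaqdl] -> 8 lines: earnr qgs sqp zaqdl pxtyv ltrp avwc gubh
Hunk 6: at line 5 remove [ltrp] add [ckx] -> 8 lines: earnr qgs sqp zaqdl pxtyv ckx avwc gubh
Hunk 7: at line 2 remove [zaqdl,pxtyv] add [zusg] -> 7 lines: earnr qgs sqp zusg ckx avwc gubh
Final line count: 7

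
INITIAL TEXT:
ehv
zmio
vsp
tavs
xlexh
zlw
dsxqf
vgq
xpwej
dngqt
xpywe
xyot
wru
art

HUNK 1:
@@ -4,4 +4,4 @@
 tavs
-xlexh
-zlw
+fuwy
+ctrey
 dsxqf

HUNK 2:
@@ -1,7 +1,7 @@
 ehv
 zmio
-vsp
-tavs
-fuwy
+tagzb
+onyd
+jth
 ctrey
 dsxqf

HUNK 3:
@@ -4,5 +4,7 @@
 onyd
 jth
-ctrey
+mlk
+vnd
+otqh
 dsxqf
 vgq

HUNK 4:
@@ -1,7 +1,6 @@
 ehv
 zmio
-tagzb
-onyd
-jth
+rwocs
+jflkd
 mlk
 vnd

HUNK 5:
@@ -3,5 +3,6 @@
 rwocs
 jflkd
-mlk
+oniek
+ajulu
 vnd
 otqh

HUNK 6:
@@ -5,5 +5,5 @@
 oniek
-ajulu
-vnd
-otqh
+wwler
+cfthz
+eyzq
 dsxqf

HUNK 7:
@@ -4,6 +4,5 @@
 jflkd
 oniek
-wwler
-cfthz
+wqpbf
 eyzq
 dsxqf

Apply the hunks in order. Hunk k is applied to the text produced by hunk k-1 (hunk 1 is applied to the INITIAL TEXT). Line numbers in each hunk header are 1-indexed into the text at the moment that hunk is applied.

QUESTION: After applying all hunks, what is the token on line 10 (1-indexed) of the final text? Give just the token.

Answer: xpwej

Derivation:
Hunk 1: at line 4 remove [xlexh,zlw] add [fuwy,ctrey] -> 14 lines: ehv zmio vsp tavs fuwy ctrey dsxqf vgq xpwej dngqt xpywe xyot wru art
Hunk 2: at line 1 remove [vsp,tavs,fuwy] add [tagzb,onyd,jth] -> 14 lines: ehv zmio tagzb onyd jth ctrey dsxqf vgq xpwej dngqt xpywe xyot wru art
Hunk 3: at line 4 remove [ctrey] add [mlk,vnd,otqh] -> 16 lines: ehv zmio tagzb onyd jth mlk vnd otqh dsxqf vgq xpwej dngqt xpywe xyot wru art
Hunk 4: at line 1 remove [tagzb,onyd,jth] add [rwocs,jflkd] -> 15 lines: ehv zmio rwocs jflkd mlk vnd otqh dsxqf vgq xpwej dngqt xpywe xyot wru art
Hunk 5: at line 3 remove [mlk] add [oniek,ajulu] -> 16 lines: ehv zmio rwocs jflkd oniek ajulu vnd otqh dsxqf vgq xpwej dngqt xpywe xyot wru art
Hunk 6: at line 5 remove [ajulu,vnd,otqh] add [wwler,cfthz,eyzq] -> 16 lines: ehv zmio rwocs jflkd oniek wwler cfthz eyzq dsxqf vgq xpwej dngqt xpywe xyot wru art
Hunk 7: at line 4 remove [wwler,cfthz] add [wqpbf] -> 15 lines: ehv zmio rwocs jflkd oniek wqpbf eyzq dsxqf vgq xpwej dngqt xpywe xyot wru art
Final line 10: xpwej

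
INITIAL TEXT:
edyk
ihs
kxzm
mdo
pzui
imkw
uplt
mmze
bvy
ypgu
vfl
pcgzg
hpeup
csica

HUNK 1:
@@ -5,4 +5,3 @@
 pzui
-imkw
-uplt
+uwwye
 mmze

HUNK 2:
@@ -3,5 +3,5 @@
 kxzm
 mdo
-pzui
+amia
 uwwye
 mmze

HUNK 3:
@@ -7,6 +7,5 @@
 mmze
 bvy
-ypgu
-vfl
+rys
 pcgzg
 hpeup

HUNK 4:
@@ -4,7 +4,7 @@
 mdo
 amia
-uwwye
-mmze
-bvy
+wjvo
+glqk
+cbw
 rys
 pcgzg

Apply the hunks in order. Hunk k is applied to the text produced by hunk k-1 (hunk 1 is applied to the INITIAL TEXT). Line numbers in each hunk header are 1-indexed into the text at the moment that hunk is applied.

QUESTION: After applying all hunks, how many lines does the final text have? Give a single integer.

Answer: 12

Derivation:
Hunk 1: at line 5 remove [imkw,uplt] add [uwwye] -> 13 lines: edyk ihs kxzm mdo pzui uwwye mmze bvy ypgu vfl pcgzg hpeup csica
Hunk 2: at line 3 remove [pzui] add [amia] -> 13 lines: edyk ihs kxzm mdo amia uwwye mmze bvy ypgu vfl pcgzg hpeup csica
Hunk 3: at line 7 remove [ypgu,vfl] add [rys] -> 12 lines: edyk ihs kxzm mdo amia uwwye mmze bvy rys pcgzg hpeup csica
Hunk 4: at line 4 remove [uwwye,mmze,bvy] add [wjvo,glqk,cbw] -> 12 lines: edyk ihs kxzm mdo amia wjvo glqk cbw rys pcgzg hpeup csica
Final line count: 12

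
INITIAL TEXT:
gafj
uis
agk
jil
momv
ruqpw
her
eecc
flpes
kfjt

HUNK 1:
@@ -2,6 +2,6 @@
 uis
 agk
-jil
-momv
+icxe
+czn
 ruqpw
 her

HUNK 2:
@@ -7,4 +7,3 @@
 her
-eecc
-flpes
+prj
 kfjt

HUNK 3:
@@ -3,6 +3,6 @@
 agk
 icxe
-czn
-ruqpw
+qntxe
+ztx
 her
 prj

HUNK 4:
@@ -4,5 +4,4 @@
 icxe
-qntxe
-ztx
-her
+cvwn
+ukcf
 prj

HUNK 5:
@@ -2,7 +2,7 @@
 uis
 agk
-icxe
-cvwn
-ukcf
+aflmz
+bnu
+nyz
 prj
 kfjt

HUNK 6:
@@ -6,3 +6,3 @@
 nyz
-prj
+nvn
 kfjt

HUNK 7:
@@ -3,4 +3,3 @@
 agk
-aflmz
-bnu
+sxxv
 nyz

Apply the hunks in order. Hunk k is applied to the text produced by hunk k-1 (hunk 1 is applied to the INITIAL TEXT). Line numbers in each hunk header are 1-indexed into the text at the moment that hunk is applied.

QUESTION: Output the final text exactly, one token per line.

Hunk 1: at line 2 remove [jil,momv] add [icxe,czn] -> 10 lines: gafj uis agk icxe czn ruqpw her eecc flpes kfjt
Hunk 2: at line 7 remove [eecc,flpes] add [prj] -> 9 lines: gafj uis agk icxe czn ruqpw her prj kfjt
Hunk 3: at line 3 remove [czn,ruqpw] add [qntxe,ztx] -> 9 lines: gafj uis agk icxe qntxe ztx her prj kfjt
Hunk 4: at line 4 remove [qntxe,ztx,her] add [cvwn,ukcf] -> 8 lines: gafj uis agk icxe cvwn ukcf prj kfjt
Hunk 5: at line 2 remove [icxe,cvwn,ukcf] add [aflmz,bnu,nyz] -> 8 lines: gafj uis agk aflmz bnu nyz prj kfjt
Hunk 6: at line 6 remove [prj] add [nvn] -> 8 lines: gafj uis agk aflmz bnu nyz nvn kfjt
Hunk 7: at line 3 remove [aflmz,bnu] add [sxxv] -> 7 lines: gafj uis agk sxxv nyz nvn kfjt

Answer: gafj
uis
agk
sxxv
nyz
nvn
kfjt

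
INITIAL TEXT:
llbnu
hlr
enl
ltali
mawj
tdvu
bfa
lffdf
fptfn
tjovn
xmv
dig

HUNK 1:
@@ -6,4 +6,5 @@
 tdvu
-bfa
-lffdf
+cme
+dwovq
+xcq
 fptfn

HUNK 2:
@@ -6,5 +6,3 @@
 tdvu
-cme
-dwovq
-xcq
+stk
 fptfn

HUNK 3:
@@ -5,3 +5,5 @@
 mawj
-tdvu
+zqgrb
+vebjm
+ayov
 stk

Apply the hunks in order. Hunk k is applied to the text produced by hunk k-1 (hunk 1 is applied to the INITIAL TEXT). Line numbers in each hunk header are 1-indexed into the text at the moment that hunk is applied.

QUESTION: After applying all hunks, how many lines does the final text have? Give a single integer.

Answer: 13

Derivation:
Hunk 1: at line 6 remove [bfa,lffdf] add [cme,dwovq,xcq] -> 13 lines: llbnu hlr enl ltali mawj tdvu cme dwovq xcq fptfn tjovn xmv dig
Hunk 2: at line 6 remove [cme,dwovq,xcq] add [stk] -> 11 lines: llbnu hlr enl ltali mawj tdvu stk fptfn tjovn xmv dig
Hunk 3: at line 5 remove [tdvu] add [zqgrb,vebjm,ayov] -> 13 lines: llbnu hlr enl ltali mawj zqgrb vebjm ayov stk fptfn tjovn xmv dig
Final line count: 13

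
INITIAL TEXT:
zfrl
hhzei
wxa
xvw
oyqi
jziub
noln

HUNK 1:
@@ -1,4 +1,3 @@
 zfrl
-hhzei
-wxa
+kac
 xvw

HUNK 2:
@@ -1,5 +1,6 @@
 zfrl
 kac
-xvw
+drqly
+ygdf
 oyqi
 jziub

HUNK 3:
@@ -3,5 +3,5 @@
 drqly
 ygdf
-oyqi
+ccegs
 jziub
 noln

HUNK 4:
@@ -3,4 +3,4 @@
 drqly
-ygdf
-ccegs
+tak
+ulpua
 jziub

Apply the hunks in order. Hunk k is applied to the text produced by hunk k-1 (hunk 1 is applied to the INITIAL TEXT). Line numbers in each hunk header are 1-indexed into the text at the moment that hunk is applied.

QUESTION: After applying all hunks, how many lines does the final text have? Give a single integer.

Answer: 7

Derivation:
Hunk 1: at line 1 remove [hhzei,wxa] add [kac] -> 6 lines: zfrl kac xvw oyqi jziub noln
Hunk 2: at line 1 remove [xvw] add [drqly,ygdf] -> 7 lines: zfrl kac drqly ygdf oyqi jziub noln
Hunk 3: at line 3 remove [oyqi] add [ccegs] -> 7 lines: zfrl kac drqly ygdf ccegs jziub noln
Hunk 4: at line 3 remove [ygdf,ccegs] add [tak,ulpua] -> 7 lines: zfrl kac drqly tak ulpua jziub noln
Final line count: 7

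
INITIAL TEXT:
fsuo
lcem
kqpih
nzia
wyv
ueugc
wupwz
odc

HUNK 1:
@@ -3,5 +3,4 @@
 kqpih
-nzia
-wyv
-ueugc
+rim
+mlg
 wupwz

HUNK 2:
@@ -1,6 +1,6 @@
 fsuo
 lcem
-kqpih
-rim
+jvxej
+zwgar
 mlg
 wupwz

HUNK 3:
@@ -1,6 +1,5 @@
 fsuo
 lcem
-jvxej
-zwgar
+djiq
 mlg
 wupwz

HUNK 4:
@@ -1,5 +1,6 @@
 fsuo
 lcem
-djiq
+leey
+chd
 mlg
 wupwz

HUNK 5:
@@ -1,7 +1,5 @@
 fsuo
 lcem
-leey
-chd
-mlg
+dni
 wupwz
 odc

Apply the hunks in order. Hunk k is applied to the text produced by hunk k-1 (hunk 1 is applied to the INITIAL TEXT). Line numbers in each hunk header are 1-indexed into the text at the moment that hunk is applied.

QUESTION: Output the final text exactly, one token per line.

Answer: fsuo
lcem
dni
wupwz
odc

Derivation:
Hunk 1: at line 3 remove [nzia,wyv,ueugc] add [rim,mlg] -> 7 lines: fsuo lcem kqpih rim mlg wupwz odc
Hunk 2: at line 1 remove [kqpih,rim] add [jvxej,zwgar] -> 7 lines: fsuo lcem jvxej zwgar mlg wupwz odc
Hunk 3: at line 1 remove [jvxej,zwgar] add [djiq] -> 6 lines: fsuo lcem djiq mlg wupwz odc
Hunk 4: at line 1 remove [djiq] add [leey,chd] -> 7 lines: fsuo lcem leey chd mlg wupwz odc
Hunk 5: at line 1 remove [leey,chd,mlg] add [dni] -> 5 lines: fsuo lcem dni wupwz odc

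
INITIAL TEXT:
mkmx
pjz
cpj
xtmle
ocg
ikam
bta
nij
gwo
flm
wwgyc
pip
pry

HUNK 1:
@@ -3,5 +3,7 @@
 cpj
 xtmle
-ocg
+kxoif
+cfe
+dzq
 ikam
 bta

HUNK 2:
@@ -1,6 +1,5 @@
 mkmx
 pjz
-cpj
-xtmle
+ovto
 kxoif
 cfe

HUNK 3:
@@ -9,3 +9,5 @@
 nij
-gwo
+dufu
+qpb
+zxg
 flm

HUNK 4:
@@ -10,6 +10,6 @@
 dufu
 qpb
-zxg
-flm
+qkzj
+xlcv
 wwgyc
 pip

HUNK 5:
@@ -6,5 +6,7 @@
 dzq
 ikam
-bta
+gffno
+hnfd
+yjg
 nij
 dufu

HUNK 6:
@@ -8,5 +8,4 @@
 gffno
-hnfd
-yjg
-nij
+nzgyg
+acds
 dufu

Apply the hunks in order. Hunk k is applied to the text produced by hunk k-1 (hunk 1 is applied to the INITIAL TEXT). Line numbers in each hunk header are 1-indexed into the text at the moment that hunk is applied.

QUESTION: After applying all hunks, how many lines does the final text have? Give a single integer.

Answer: 17

Derivation:
Hunk 1: at line 3 remove [ocg] add [kxoif,cfe,dzq] -> 15 lines: mkmx pjz cpj xtmle kxoif cfe dzq ikam bta nij gwo flm wwgyc pip pry
Hunk 2: at line 1 remove [cpj,xtmle] add [ovto] -> 14 lines: mkmx pjz ovto kxoif cfe dzq ikam bta nij gwo flm wwgyc pip pry
Hunk 3: at line 9 remove [gwo] add [dufu,qpb,zxg] -> 16 lines: mkmx pjz ovto kxoif cfe dzq ikam bta nij dufu qpb zxg flm wwgyc pip pry
Hunk 4: at line 10 remove [zxg,flm] add [qkzj,xlcv] -> 16 lines: mkmx pjz ovto kxoif cfe dzq ikam bta nij dufu qpb qkzj xlcv wwgyc pip pry
Hunk 5: at line 6 remove [bta] add [gffno,hnfd,yjg] -> 18 lines: mkmx pjz ovto kxoif cfe dzq ikam gffno hnfd yjg nij dufu qpb qkzj xlcv wwgyc pip pry
Hunk 6: at line 8 remove [hnfd,yjg,nij] add [nzgyg,acds] -> 17 lines: mkmx pjz ovto kxoif cfe dzq ikam gffno nzgyg acds dufu qpb qkzj xlcv wwgyc pip pry
Final line count: 17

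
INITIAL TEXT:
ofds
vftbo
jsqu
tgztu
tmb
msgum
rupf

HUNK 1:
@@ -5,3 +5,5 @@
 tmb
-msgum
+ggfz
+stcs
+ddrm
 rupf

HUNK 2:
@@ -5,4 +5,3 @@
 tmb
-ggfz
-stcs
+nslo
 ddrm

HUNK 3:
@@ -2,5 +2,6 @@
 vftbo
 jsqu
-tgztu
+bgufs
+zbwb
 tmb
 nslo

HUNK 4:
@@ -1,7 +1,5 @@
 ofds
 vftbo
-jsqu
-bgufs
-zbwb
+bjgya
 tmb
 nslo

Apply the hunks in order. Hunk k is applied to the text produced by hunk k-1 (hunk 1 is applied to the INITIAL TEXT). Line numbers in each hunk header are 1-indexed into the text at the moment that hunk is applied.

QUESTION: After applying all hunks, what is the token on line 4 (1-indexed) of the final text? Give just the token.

Hunk 1: at line 5 remove [msgum] add [ggfz,stcs,ddrm] -> 9 lines: ofds vftbo jsqu tgztu tmb ggfz stcs ddrm rupf
Hunk 2: at line 5 remove [ggfz,stcs] add [nslo] -> 8 lines: ofds vftbo jsqu tgztu tmb nslo ddrm rupf
Hunk 3: at line 2 remove [tgztu] add [bgufs,zbwb] -> 9 lines: ofds vftbo jsqu bgufs zbwb tmb nslo ddrm rupf
Hunk 4: at line 1 remove [jsqu,bgufs,zbwb] add [bjgya] -> 7 lines: ofds vftbo bjgya tmb nslo ddrm rupf
Final line 4: tmb

Answer: tmb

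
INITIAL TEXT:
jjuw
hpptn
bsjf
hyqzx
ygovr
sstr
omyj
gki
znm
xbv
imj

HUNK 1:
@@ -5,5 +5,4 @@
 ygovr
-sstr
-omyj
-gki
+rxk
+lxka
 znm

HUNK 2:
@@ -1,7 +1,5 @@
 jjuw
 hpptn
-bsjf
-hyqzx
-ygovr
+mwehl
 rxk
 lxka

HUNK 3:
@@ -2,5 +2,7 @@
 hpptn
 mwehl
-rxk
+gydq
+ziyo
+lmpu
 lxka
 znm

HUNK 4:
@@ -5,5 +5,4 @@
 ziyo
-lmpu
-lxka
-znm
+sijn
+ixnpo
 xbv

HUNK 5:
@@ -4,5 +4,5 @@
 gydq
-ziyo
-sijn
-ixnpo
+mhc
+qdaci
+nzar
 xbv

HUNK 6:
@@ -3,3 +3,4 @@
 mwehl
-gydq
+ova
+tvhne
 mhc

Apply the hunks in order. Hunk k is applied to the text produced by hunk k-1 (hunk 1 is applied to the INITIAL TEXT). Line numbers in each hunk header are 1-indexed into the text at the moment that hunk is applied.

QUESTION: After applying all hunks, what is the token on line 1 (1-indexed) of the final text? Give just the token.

Answer: jjuw

Derivation:
Hunk 1: at line 5 remove [sstr,omyj,gki] add [rxk,lxka] -> 10 lines: jjuw hpptn bsjf hyqzx ygovr rxk lxka znm xbv imj
Hunk 2: at line 1 remove [bsjf,hyqzx,ygovr] add [mwehl] -> 8 lines: jjuw hpptn mwehl rxk lxka znm xbv imj
Hunk 3: at line 2 remove [rxk] add [gydq,ziyo,lmpu] -> 10 lines: jjuw hpptn mwehl gydq ziyo lmpu lxka znm xbv imj
Hunk 4: at line 5 remove [lmpu,lxka,znm] add [sijn,ixnpo] -> 9 lines: jjuw hpptn mwehl gydq ziyo sijn ixnpo xbv imj
Hunk 5: at line 4 remove [ziyo,sijn,ixnpo] add [mhc,qdaci,nzar] -> 9 lines: jjuw hpptn mwehl gydq mhc qdaci nzar xbv imj
Hunk 6: at line 3 remove [gydq] add [ova,tvhne] -> 10 lines: jjuw hpptn mwehl ova tvhne mhc qdaci nzar xbv imj
Final line 1: jjuw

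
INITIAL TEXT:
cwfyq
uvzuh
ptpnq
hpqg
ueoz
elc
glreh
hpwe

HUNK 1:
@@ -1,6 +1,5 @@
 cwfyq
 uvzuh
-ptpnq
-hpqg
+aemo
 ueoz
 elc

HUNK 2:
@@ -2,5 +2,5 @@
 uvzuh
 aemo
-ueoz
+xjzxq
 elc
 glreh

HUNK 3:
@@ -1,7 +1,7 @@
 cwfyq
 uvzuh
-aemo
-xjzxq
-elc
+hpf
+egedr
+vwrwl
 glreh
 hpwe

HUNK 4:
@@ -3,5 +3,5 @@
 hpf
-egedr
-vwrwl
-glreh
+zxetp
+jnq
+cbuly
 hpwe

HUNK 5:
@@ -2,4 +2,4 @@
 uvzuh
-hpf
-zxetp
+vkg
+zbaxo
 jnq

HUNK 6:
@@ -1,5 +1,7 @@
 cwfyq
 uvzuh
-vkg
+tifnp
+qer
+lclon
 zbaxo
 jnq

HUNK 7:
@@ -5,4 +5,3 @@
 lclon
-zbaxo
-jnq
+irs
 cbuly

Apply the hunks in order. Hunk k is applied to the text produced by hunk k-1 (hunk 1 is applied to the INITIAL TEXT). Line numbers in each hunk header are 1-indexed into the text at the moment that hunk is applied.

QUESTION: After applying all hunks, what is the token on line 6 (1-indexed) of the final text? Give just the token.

Hunk 1: at line 1 remove [ptpnq,hpqg] add [aemo] -> 7 lines: cwfyq uvzuh aemo ueoz elc glreh hpwe
Hunk 2: at line 2 remove [ueoz] add [xjzxq] -> 7 lines: cwfyq uvzuh aemo xjzxq elc glreh hpwe
Hunk 3: at line 1 remove [aemo,xjzxq,elc] add [hpf,egedr,vwrwl] -> 7 lines: cwfyq uvzuh hpf egedr vwrwl glreh hpwe
Hunk 4: at line 3 remove [egedr,vwrwl,glreh] add [zxetp,jnq,cbuly] -> 7 lines: cwfyq uvzuh hpf zxetp jnq cbuly hpwe
Hunk 5: at line 2 remove [hpf,zxetp] add [vkg,zbaxo] -> 7 lines: cwfyq uvzuh vkg zbaxo jnq cbuly hpwe
Hunk 6: at line 1 remove [vkg] add [tifnp,qer,lclon] -> 9 lines: cwfyq uvzuh tifnp qer lclon zbaxo jnq cbuly hpwe
Hunk 7: at line 5 remove [zbaxo,jnq] add [irs] -> 8 lines: cwfyq uvzuh tifnp qer lclon irs cbuly hpwe
Final line 6: irs

Answer: irs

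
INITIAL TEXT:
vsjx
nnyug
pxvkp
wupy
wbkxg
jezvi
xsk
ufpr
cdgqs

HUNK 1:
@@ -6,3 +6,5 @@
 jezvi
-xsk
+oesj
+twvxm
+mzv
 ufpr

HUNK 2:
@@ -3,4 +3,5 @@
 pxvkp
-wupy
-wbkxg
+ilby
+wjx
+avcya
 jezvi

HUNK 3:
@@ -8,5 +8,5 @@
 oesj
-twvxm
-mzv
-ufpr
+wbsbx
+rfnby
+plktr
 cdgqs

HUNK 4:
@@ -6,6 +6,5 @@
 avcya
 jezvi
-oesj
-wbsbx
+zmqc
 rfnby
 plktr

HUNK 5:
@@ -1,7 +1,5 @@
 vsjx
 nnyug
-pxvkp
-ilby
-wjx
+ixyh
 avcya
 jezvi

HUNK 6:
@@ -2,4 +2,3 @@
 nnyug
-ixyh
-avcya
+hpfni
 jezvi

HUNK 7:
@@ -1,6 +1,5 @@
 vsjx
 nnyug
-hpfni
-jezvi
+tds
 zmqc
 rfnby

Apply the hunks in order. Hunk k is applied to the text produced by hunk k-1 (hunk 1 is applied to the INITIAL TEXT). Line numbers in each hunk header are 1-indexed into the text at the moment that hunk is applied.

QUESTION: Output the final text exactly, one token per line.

Hunk 1: at line 6 remove [xsk] add [oesj,twvxm,mzv] -> 11 lines: vsjx nnyug pxvkp wupy wbkxg jezvi oesj twvxm mzv ufpr cdgqs
Hunk 2: at line 3 remove [wupy,wbkxg] add [ilby,wjx,avcya] -> 12 lines: vsjx nnyug pxvkp ilby wjx avcya jezvi oesj twvxm mzv ufpr cdgqs
Hunk 3: at line 8 remove [twvxm,mzv,ufpr] add [wbsbx,rfnby,plktr] -> 12 lines: vsjx nnyug pxvkp ilby wjx avcya jezvi oesj wbsbx rfnby plktr cdgqs
Hunk 4: at line 6 remove [oesj,wbsbx] add [zmqc] -> 11 lines: vsjx nnyug pxvkp ilby wjx avcya jezvi zmqc rfnby plktr cdgqs
Hunk 5: at line 1 remove [pxvkp,ilby,wjx] add [ixyh] -> 9 lines: vsjx nnyug ixyh avcya jezvi zmqc rfnby plktr cdgqs
Hunk 6: at line 2 remove [ixyh,avcya] add [hpfni] -> 8 lines: vsjx nnyug hpfni jezvi zmqc rfnby plktr cdgqs
Hunk 7: at line 1 remove [hpfni,jezvi] add [tds] -> 7 lines: vsjx nnyug tds zmqc rfnby plktr cdgqs

Answer: vsjx
nnyug
tds
zmqc
rfnby
plktr
cdgqs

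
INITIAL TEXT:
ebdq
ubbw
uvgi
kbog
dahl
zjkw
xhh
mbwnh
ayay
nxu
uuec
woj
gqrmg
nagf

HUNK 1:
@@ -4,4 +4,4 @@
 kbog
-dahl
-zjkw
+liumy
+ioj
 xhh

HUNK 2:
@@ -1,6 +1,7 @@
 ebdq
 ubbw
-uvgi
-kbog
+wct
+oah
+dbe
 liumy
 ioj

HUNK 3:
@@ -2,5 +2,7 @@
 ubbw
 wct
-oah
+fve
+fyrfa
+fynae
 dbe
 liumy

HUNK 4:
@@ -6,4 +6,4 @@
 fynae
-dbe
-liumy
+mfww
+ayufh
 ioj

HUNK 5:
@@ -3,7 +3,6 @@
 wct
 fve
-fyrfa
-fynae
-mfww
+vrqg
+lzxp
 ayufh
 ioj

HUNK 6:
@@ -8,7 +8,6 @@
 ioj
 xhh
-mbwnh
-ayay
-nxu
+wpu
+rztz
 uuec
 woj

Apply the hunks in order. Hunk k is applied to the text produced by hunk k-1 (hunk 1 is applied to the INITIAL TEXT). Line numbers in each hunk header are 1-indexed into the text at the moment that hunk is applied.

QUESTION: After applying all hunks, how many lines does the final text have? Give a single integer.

Answer: 15

Derivation:
Hunk 1: at line 4 remove [dahl,zjkw] add [liumy,ioj] -> 14 lines: ebdq ubbw uvgi kbog liumy ioj xhh mbwnh ayay nxu uuec woj gqrmg nagf
Hunk 2: at line 1 remove [uvgi,kbog] add [wct,oah,dbe] -> 15 lines: ebdq ubbw wct oah dbe liumy ioj xhh mbwnh ayay nxu uuec woj gqrmg nagf
Hunk 3: at line 2 remove [oah] add [fve,fyrfa,fynae] -> 17 lines: ebdq ubbw wct fve fyrfa fynae dbe liumy ioj xhh mbwnh ayay nxu uuec woj gqrmg nagf
Hunk 4: at line 6 remove [dbe,liumy] add [mfww,ayufh] -> 17 lines: ebdq ubbw wct fve fyrfa fynae mfww ayufh ioj xhh mbwnh ayay nxu uuec woj gqrmg nagf
Hunk 5: at line 3 remove [fyrfa,fynae,mfww] add [vrqg,lzxp] -> 16 lines: ebdq ubbw wct fve vrqg lzxp ayufh ioj xhh mbwnh ayay nxu uuec woj gqrmg nagf
Hunk 6: at line 8 remove [mbwnh,ayay,nxu] add [wpu,rztz] -> 15 lines: ebdq ubbw wct fve vrqg lzxp ayufh ioj xhh wpu rztz uuec woj gqrmg nagf
Final line count: 15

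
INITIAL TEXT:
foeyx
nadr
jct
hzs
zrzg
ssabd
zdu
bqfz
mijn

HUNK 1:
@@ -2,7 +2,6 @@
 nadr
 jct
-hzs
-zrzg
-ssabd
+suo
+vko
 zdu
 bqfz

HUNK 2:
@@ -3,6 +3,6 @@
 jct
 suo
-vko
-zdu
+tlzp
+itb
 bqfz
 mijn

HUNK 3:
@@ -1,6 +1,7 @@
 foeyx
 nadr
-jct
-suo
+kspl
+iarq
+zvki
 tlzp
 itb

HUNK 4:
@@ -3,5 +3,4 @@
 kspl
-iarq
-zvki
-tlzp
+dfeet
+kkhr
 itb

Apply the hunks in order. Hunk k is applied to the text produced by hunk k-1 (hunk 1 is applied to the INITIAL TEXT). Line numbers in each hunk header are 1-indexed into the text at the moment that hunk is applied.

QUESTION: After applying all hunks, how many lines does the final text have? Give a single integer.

Answer: 8

Derivation:
Hunk 1: at line 2 remove [hzs,zrzg,ssabd] add [suo,vko] -> 8 lines: foeyx nadr jct suo vko zdu bqfz mijn
Hunk 2: at line 3 remove [vko,zdu] add [tlzp,itb] -> 8 lines: foeyx nadr jct suo tlzp itb bqfz mijn
Hunk 3: at line 1 remove [jct,suo] add [kspl,iarq,zvki] -> 9 lines: foeyx nadr kspl iarq zvki tlzp itb bqfz mijn
Hunk 4: at line 3 remove [iarq,zvki,tlzp] add [dfeet,kkhr] -> 8 lines: foeyx nadr kspl dfeet kkhr itb bqfz mijn
Final line count: 8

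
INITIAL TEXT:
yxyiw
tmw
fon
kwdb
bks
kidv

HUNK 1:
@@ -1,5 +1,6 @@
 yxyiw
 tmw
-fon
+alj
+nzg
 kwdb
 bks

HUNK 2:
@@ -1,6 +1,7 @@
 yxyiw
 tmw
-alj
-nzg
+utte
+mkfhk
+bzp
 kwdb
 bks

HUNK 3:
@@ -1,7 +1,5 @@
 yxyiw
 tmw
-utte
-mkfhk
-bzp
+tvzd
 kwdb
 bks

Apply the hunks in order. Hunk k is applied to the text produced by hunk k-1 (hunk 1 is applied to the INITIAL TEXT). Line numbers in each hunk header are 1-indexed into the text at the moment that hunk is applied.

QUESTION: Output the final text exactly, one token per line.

Answer: yxyiw
tmw
tvzd
kwdb
bks
kidv

Derivation:
Hunk 1: at line 1 remove [fon] add [alj,nzg] -> 7 lines: yxyiw tmw alj nzg kwdb bks kidv
Hunk 2: at line 1 remove [alj,nzg] add [utte,mkfhk,bzp] -> 8 lines: yxyiw tmw utte mkfhk bzp kwdb bks kidv
Hunk 3: at line 1 remove [utte,mkfhk,bzp] add [tvzd] -> 6 lines: yxyiw tmw tvzd kwdb bks kidv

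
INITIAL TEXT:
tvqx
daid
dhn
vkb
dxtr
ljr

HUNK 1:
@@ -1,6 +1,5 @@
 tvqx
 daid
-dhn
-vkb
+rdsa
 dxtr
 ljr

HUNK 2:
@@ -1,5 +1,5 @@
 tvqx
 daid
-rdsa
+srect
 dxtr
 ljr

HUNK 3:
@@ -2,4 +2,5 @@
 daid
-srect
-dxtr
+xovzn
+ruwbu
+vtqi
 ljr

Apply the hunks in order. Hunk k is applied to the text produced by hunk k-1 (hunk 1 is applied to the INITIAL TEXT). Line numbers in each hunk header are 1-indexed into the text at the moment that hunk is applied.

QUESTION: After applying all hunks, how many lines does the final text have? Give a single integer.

Answer: 6

Derivation:
Hunk 1: at line 1 remove [dhn,vkb] add [rdsa] -> 5 lines: tvqx daid rdsa dxtr ljr
Hunk 2: at line 1 remove [rdsa] add [srect] -> 5 lines: tvqx daid srect dxtr ljr
Hunk 3: at line 2 remove [srect,dxtr] add [xovzn,ruwbu,vtqi] -> 6 lines: tvqx daid xovzn ruwbu vtqi ljr
Final line count: 6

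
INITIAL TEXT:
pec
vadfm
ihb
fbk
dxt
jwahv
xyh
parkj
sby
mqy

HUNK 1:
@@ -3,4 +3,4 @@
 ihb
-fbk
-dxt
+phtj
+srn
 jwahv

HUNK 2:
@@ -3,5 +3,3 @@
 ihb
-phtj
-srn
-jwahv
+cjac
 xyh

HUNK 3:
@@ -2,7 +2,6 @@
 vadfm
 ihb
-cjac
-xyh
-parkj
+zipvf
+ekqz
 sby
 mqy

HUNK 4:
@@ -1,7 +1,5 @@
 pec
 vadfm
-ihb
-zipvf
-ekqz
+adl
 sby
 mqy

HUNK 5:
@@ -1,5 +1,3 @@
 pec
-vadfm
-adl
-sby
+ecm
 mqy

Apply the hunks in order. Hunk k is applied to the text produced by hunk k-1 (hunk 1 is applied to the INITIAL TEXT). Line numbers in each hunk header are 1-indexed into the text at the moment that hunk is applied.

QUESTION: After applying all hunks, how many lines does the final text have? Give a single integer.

Answer: 3

Derivation:
Hunk 1: at line 3 remove [fbk,dxt] add [phtj,srn] -> 10 lines: pec vadfm ihb phtj srn jwahv xyh parkj sby mqy
Hunk 2: at line 3 remove [phtj,srn,jwahv] add [cjac] -> 8 lines: pec vadfm ihb cjac xyh parkj sby mqy
Hunk 3: at line 2 remove [cjac,xyh,parkj] add [zipvf,ekqz] -> 7 lines: pec vadfm ihb zipvf ekqz sby mqy
Hunk 4: at line 1 remove [ihb,zipvf,ekqz] add [adl] -> 5 lines: pec vadfm adl sby mqy
Hunk 5: at line 1 remove [vadfm,adl,sby] add [ecm] -> 3 lines: pec ecm mqy
Final line count: 3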